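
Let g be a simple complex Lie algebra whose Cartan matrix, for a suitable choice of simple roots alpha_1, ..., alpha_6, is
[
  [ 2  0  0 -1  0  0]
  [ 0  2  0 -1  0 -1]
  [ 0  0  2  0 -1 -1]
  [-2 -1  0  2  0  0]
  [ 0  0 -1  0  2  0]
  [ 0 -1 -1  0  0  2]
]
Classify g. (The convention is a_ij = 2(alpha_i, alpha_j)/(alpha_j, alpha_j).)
The matrix has rank 6 with 2's on the diagonal. Reading the off-diagonal entries as Dynkin edges (a single edge where a_ij = a_ji = -1; a double or triple edge where a_ij * a_ji = 2 or 3), the diagram is a chain of 6 nodes with a double edge at one end; the terminal node there is the unique short simple root (B_6). One simple-root ordering that puts it in standard form is (alpha_5, alpha_3, alpha_6, alpha_2, alpha_4, alpha_1). So the algebra is type B_6, i.e. so(13).

B_6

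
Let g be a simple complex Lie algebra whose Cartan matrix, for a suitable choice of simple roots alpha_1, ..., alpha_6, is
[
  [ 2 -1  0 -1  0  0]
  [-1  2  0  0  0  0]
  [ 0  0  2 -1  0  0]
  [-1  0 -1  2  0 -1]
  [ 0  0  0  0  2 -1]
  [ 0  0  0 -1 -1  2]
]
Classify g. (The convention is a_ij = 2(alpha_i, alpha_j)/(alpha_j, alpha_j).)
E_6

The matrix has rank 6 with 2's on the diagonal. Reading the off-diagonal entries as Dynkin edges (a single edge where a_ij = a_ji = -1; a double or triple edge where a_ij * a_ji = 2 or 3), the diagram is a chain of 5 nodes with one extra node attached to the third node from one end (E_6). One simple-root ordering that puts it in standard form is (alpha_2, alpha_3, alpha_1, alpha_4, alpha_6, alpha_5). So the algebra is type E_6.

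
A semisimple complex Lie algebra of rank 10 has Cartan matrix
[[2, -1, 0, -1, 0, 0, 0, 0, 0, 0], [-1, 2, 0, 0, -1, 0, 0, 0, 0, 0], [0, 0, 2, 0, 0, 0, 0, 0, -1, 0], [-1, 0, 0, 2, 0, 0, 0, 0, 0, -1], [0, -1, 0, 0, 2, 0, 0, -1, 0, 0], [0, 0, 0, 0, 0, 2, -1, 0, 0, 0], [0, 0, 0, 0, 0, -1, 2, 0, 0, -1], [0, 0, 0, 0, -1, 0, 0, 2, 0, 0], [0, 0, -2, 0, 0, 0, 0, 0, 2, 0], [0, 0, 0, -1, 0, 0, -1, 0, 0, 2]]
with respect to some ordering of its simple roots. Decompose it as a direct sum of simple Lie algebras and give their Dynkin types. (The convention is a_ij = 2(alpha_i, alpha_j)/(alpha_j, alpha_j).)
A_8 (sl(9)) ⊕ B_2 (so(5))

The diagram associated to this matrix has two connected components: the simple roots {alpha_1, alpha_2, alpha_4, alpha_5, alpha_6, alpha_7, alpha_8, alpha_10} form a chain of 8 nodes with single edges (A_8), and {alpha_3, alpha_9} form a chain of 2 nodes with a double edge at one end; the terminal node there is the unique short simple root (B_2). A semisimple Lie algebra decomposes uniquely as the direct sum of simple ideals, one per connected component of its Dynkin diagram, so g ≅ A_8 ⊕ B_2 (dimension 80 + 10 = 90).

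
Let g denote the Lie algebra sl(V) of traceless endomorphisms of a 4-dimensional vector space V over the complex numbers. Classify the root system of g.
This is sl(4), which has dimension 4^2 - 1 = 15 and rank 4 - 1 = 3 (a Cartan subalgebra is the diagonal traceless matrices). In the classification of classical Lie algebras, the special linear algebra sl(n+1) has type A_n; here n = 3, so the Dynkin diagram is a chain of 3 nodes with single edges (A_3). Hence the type is A_3.

type A_3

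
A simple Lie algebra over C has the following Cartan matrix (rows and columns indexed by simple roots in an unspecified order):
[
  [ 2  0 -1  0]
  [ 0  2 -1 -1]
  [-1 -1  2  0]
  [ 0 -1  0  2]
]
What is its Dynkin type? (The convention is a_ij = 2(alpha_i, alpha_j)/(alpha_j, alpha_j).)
A4

The matrix has rank 4 with 2's on the diagonal. Reading the off-diagonal entries as Dynkin edges (a single edge where a_ij = a_ji = -1; a double or triple edge where a_ij * a_ji = 2 or 3), the diagram is a chain of 4 nodes with single edges (A_4). One simple-root ordering that puts it in standard form is (alpha_1, alpha_3, alpha_2, alpha_4). So the algebra is type A_4, i.e. sl(5).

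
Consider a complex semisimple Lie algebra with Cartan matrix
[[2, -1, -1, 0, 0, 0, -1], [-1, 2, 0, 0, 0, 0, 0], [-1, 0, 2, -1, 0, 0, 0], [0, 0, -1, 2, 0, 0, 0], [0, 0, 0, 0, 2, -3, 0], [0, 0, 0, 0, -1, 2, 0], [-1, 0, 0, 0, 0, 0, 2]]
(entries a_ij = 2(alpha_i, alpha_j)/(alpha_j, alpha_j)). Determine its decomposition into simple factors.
type D_5 ⊕ type G_2

The diagram associated to this matrix has two connected components: the simple roots {alpha_1, alpha_2, alpha_3, alpha_4, alpha_7} form a chain of 3 nodes with a fork of two nodes at one end (D_5), and {alpha_5, alpha_6} form two nodes joined by a triple edge (G_2). A semisimple Lie algebra decomposes uniquely as the direct sum of simple ideals, one per connected component of its Dynkin diagram, so g ≅ D_5 ⊕ G_2 (dimension 45 + 14 = 59).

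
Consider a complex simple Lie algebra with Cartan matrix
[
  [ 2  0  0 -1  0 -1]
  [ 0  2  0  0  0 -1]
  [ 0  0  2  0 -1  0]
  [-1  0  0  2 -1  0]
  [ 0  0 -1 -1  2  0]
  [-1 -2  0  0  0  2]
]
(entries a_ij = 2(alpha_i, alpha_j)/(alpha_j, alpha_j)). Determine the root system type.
The matrix has rank 6 with 2's on the diagonal. Reading the off-diagonal entries as Dynkin edges (a single edge where a_ij = a_ji = -1; a double or triple edge where a_ij * a_ji = 2 or 3), the diagram is a chain of 6 nodes with a double edge at one end; the terminal node there is the unique short simple root (B_6). One simple-root ordering that puts it in standard form is (alpha_3, alpha_5, alpha_4, alpha_1, alpha_6, alpha_2). So the algebra is type B_6, i.e. so(13).

B_6 (so(13))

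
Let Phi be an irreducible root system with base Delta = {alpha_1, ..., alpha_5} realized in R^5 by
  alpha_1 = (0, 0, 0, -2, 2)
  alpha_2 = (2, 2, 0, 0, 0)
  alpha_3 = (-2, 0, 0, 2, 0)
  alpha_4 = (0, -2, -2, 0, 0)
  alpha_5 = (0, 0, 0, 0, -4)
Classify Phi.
Compute the Cartan integers a_ij = 2(alpha_i, alpha_j)/(alpha_j, alpha_j); the resulting 5x5 Cartan matrix is
[[2, 0, -1, 0, -1], [0, 2, -1, -1, 0], [-1, -1, 2, 0, 0], [0, -1, 0, 2, 0], [-2, 0, 0, 0, 2]].
The roots have two lengths (squared-length ratio 2:1); the short ones are alpha_{1,2,3,4}. The associated Dynkin diagram is a chain of 5 nodes with a double edge at one end; the terminal node there is the unique long simple root (C_5), so the type is C_5 (the algebra sp(10)).

C_5 (sp(10))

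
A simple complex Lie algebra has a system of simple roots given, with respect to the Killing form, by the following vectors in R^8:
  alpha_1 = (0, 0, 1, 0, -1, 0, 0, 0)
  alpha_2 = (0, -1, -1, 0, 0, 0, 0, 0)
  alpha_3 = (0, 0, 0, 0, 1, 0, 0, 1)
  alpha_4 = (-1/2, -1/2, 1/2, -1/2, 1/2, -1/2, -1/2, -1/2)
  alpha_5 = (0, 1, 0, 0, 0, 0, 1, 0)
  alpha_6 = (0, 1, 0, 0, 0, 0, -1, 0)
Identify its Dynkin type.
type E_6

Compute the Cartan integers a_ij = 2(alpha_i, alpha_j)/(alpha_j, alpha_j); the resulting 6x6 Cartan matrix is
[[2, -1, -1, 0, 0, 0], [-1, 2, 0, 0, -1, -1], [-1, 0, 2, 0, 0, 0], [0, 0, 0, 2, -1, 0], [0, -1, 0, -1, 2, 0], [0, -1, 0, 0, 0, 2]].
All simple roots have the same length, so the diagram is simply laced. The associated Dynkin diagram is a chain of 5 nodes with one extra node attached to the third node from one end (E_6), so the type is E_6.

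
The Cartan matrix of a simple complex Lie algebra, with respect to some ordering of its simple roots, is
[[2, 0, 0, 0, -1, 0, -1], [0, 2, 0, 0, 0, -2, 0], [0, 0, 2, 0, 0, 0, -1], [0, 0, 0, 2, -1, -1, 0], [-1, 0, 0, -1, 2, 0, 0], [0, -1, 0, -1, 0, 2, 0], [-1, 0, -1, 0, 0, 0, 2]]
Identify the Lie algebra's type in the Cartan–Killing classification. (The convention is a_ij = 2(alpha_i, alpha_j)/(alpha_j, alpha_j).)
C_7 (sp(14))

The matrix has rank 7 with 2's on the diagonal. Reading the off-diagonal entries as Dynkin edges (a single edge where a_ij = a_ji = -1; a double or triple edge where a_ij * a_ji = 2 or 3), the diagram is a chain of 7 nodes with a double edge at one end; the terminal node there is the unique long simple root (C_7). One simple-root ordering that puts it in standard form is (alpha_3, alpha_7, alpha_1, alpha_5, alpha_4, alpha_6, alpha_2). So the algebra is type C_7, i.e. sp(14).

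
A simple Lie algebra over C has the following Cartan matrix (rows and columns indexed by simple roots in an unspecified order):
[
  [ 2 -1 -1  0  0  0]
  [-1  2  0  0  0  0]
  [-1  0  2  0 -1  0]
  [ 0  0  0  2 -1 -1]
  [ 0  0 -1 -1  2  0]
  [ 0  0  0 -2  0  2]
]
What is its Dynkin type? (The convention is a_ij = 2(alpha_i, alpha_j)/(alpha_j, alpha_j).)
The matrix has rank 6 with 2's on the diagonal. Reading the off-diagonal entries as Dynkin edges (a single edge where a_ij = a_ji = -1; a double or triple edge where a_ij * a_ji = 2 or 3), the diagram is a chain of 6 nodes with a double edge at one end; the terminal node there is the unique long simple root (C_6). One simple-root ordering that puts it in standard form is (alpha_2, alpha_1, alpha_3, alpha_5, alpha_4, alpha_6). So the algebra is type C_6, i.e. sp(12).

C6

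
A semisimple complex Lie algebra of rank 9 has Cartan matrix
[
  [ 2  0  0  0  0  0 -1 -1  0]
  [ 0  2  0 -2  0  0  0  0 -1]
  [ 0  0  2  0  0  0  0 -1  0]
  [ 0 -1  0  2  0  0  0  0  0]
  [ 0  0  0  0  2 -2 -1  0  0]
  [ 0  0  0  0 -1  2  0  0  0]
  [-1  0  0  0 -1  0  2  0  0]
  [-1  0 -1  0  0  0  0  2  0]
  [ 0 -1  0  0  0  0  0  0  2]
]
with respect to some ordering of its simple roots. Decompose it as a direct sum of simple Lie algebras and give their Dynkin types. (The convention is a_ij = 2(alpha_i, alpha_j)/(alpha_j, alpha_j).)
The diagram associated to this matrix has two connected components: the simple roots {alpha_2, alpha_4, alpha_9} form a chain of 3 nodes with a double edge at one end; the terminal node there is the unique short simple root (B_3), and {alpha_1, alpha_3, alpha_5, alpha_6, alpha_7, alpha_8} form a chain of 6 nodes with a double edge at one end; the terminal node there is the unique short simple root (B_6). A semisimple Lie algebra decomposes uniquely as the direct sum of simple ideals, one per connected component of its Dynkin diagram, so g ≅ B_3 ⊕ B_6 (dimension 21 + 78 = 99).

B_3 (so(7)) ⊕ B_6 (so(13))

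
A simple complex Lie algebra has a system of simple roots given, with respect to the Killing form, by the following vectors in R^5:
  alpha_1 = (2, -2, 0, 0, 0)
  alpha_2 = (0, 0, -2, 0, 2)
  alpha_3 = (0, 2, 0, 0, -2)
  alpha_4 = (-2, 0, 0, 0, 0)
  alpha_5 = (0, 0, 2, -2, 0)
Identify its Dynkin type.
B5

Compute the Cartan integers a_ij = 2(alpha_i, alpha_j)/(alpha_j, alpha_j); the resulting 5x5 Cartan matrix is
[[2, 0, -1, -2, 0], [0, 2, -1, 0, -1], [-1, -1, 2, 0, 0], [-1, 0, 0, 2, 0], [0, -1, 0, 0, 2]].
The roots have two lengths (squared-length ratio 2:1); the short ones are alpha_{4}. The associated Dynkin diagram is a chain of 5 nodes with a double edge at one end; the terminal node there is the unique short simple root (B_5), so the type is B_5 (the algebra so(11)).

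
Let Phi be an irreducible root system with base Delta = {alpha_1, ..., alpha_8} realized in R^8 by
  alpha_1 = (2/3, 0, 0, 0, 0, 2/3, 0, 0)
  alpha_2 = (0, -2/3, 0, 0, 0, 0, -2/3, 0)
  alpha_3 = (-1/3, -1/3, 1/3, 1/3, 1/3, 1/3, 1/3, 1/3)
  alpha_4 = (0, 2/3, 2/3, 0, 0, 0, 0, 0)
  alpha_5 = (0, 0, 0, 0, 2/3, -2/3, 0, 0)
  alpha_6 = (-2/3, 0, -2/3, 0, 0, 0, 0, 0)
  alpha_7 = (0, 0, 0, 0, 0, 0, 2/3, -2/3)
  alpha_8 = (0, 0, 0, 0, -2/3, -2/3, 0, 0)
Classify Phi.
E_8

Compute the Cartan integers a_ij = 2(alpha_i, alpha_j)/(alpha_j, alpha_j); the resulting 8x8 Cartan matrix is
[[2, 0, 0, 0, -1, -1, 0, -1], [0, 2, 0, -1, 0, 0, -1, 0], [0, 0, 2, 0, 0, 0, 0, -1], [0, -1, 0, 2, 0, -1, 0, 0], [-1, 0, 0, 0, 2, 0, 0, 0], [-1, 0, 0, -1, 0, 2, 0, 0], [0, -1, 0, 0, 0, 0, 2, 0], [-1, 0, -1, 0, 0, 0, 0, 2]].
All simple roots have the same length, so the diagram is simply laced. The associated Dynkin diagram is a chain of 7 nodes with one extra node attached to the third node from one end (E_8), so the type is E_8.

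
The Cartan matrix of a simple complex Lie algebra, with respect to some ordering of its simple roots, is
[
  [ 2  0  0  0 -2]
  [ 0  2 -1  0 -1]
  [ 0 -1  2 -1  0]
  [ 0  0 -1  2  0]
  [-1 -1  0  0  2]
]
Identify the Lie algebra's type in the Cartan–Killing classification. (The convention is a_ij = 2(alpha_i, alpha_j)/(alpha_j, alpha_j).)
C_5

The matrix has rank 5 with 2's on the diagonal. Reading the off-diagonal entries as Dynkin edges (a single edge where a_ij = a_ji = -1; a double or triple edge where a_ij * a_ji = 2 or 3), the diagram is a chain of 5 nodes with a double edge at one end; the terminal node there is the unique long simple root (C_5). One simple-root ordering that puts it in standard form is (alpha_4, alpha_3, alpha_2, alpha_5, alpha_1). So the algebra is type C_5, i.e. sp(10).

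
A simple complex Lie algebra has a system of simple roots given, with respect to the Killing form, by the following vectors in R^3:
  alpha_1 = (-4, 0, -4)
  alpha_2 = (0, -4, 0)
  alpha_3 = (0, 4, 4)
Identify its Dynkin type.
B_3

Compute the Cartan integers a_ij = 2(alpha_i, alpha_j)/(alpha_j, alpha_j); the resulting 3x3 Cartan matrix is
[[2, 0, -1], [0, 2, -1], [-1, -2, 2]].
The roots have two lengths (squared-length ratio 2:1); the short ones are alpha_{2}. The associated Dynkin diagram is a chain of 3 nodes with a double edge at one end; the terminal node there is the unique short simple root (B_3), so the type is B_3 (the algebra so(7)).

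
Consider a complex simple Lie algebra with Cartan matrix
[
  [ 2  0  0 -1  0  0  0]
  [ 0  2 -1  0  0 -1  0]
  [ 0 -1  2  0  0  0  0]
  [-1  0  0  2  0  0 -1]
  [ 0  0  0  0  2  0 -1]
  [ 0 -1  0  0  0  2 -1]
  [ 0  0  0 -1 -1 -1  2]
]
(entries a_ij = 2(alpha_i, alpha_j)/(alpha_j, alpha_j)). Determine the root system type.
The matrix has rank 7 with 2's on the diagonal. Reading the off-diagonal entries as Dynkin edges (a single edge where a_ij = a_ji = -1; a double or triple edge where a_ij * a_ji = 2 or 3), the diagram is a chain of 6 nodes with one extra node attached to the third node from one end (E_7). One simple-root ordering that puts it in standard form is (alpha_1, alpha_5, alpha_4, alpha_7, alpha_6, alpha_2, alpha_3). So the algebra is type E_7.

type E_7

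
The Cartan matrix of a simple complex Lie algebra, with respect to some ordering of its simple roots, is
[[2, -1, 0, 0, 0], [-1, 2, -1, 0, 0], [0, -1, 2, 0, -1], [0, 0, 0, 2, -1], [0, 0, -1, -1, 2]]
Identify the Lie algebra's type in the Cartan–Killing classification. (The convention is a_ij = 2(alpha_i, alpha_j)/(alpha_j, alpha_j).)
The matrix has rank 5 with 2's on the diagonal. Reading the off-diagonal entries as Dynkin edges (a single edge where a_ij = a_ji = -1; a double or triple edge where a_ij * a_ji = 2 or 3), the diagram is a chain of 5 nodes with single edges (A_5). One simple-root ordering that puts it in standard form is (alpha_1, alpha_2, alpha_3, alpha_5, alpha_4). So the algebra is type A_5, i.e. sl(6).

A_5 (sl(6))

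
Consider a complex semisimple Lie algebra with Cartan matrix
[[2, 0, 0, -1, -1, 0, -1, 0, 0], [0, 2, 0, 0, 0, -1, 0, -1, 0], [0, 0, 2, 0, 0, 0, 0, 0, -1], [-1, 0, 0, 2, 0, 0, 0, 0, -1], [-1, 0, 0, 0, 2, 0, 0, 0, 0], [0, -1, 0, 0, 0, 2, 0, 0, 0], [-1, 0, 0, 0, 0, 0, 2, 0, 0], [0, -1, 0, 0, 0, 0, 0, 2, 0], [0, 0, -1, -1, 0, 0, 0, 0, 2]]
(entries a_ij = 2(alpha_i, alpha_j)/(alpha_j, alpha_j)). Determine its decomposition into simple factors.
The diagram associated to this matrix has two connected components: the simple roots {alpha_2, alpha_6, alpha_8} form a chain of 3 nodes with single edges (A_3), and {alpha_1, alpha_3, alpha_4, alpha_5, alpha_7, alpha_9} form a chain of 4 nodes with a fork of two nodes at one end (D_6). A semisimple Lie algebra decomposes uniquely as the direct sum of simple ideals, one per connected component of its Dynkin diagram, so g ≅ A_3 ⊕ D_6 (dimension 15 + 66 = 81).

type A_3 ⊕ type D_6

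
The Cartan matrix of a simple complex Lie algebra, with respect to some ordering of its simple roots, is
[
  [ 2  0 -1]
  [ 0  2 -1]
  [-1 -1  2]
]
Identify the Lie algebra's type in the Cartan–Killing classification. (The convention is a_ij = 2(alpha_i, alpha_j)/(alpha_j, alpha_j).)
The matrix has rank 3 with 2's on the diagonal. Reading the off-diagonal entries as Dynkin edges (a single edge where a_ij = a_ji = -1; a double or triple edge where a_ij * a_ji = 2 or 3), the diagram is a chain of 3 nodes with single edges (A_3). One simple-root ordering that puts it in standard form is (alpha_1, alpha_3, alpha_2). So the algebra is type A_3, i.e. sl(4).

type A_3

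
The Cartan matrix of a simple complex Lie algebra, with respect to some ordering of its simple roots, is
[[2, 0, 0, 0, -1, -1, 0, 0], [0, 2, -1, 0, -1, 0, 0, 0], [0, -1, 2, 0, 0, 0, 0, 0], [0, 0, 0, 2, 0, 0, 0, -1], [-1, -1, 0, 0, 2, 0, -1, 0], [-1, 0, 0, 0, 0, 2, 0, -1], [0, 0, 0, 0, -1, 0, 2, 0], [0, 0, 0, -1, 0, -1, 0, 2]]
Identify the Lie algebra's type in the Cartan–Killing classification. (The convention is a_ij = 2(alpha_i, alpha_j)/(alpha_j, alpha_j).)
type E_8

The matrix has rank 8 with 2's on the diagonal. Reading the off-diagonal entries as Dynkin edges (a single edge where a_ij = a_ji = -1; a double or triple edge where a_ij * a_ji = 2 or 3), the diagram is a chain of 7 nodes with one extra node attached to the third node from one end (E_8). One simple-root ordering that puts it in standard form is (alpha_3, alpha_7, alpha_2, alpha_5, alpha_1, alpha_6, alpha_8, alpha_4). So the algebra is type E_8.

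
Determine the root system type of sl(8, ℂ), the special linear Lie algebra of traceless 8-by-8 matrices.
A7

This is sl(8), which has dimension 8^2 - 1 = 63 and rank 8 - 1 = 7 (a Cartan subalgebra is the diagonal traceless matrices). In the classification of classical Lie algebras, the special linear algebra sl(n+1) has type A_n; here n = 7, so the Dynkin diagram is a chain of 7 nodes with single edges (A_7). Hence the type is A_7.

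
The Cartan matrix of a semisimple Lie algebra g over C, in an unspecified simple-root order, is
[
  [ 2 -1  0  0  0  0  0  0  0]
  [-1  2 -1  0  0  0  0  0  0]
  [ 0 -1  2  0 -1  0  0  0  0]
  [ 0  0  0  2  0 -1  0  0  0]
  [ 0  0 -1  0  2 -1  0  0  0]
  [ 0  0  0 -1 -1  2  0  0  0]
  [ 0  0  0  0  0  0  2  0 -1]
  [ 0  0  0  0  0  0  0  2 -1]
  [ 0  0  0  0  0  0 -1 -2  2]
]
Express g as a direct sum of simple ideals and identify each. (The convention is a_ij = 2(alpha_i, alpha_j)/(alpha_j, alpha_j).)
type A_6 + type B_3

The diagram associated to this matrix has two connected components: the simple roots {alpha_1, alpha_2, alpha_3, alpha_4, alpha_5, alpha_6} form a chain of 6 nodes with single edges (A_6), and {alpha_7, alpha_8, alpha_9} form a chain of 3 nodes with a double edge at one end; the terminal node there is the unique short simple root (B_3). A semisimple Lie algebra decomposes uniquely as the direct sum of simple ideals, one per connected component of its Dynkin diagram, so g ≅ A_6 ⊕ B_3 (dimension 48 + 21 = 69).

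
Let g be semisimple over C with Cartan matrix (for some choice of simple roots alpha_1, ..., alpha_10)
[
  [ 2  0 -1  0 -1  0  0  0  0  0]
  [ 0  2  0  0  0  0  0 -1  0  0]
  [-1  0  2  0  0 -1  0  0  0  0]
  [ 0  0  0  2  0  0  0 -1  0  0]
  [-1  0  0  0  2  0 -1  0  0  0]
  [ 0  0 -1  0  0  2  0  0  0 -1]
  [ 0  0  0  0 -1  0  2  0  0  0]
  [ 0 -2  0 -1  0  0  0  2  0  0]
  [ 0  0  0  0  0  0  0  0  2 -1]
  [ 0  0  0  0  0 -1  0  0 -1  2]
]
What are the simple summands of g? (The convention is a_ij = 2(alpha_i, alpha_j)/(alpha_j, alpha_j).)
A_7 ⊕ B_3

The diagram associated to this matrix has two connected components: the simple roots {alpha_1, alpha_3, alpha_5, alpha_6, alpha_7, alpha_9, alpha_10} form a chain of 7 nodes with single edges (A_7), and {alpha_2, alpha_4, alpha_8} form a chain of 3 nodes with a double edge at one end; the terminal node there is the unique short simple root (B_3). A semisimple Lie algebra decomposes uniquely as the direct sum of simple ideals, one per connected component of its Dynkin diagram, so g ≅ A_7 ⊕ B_3 (dimension 63 + 21 = 84).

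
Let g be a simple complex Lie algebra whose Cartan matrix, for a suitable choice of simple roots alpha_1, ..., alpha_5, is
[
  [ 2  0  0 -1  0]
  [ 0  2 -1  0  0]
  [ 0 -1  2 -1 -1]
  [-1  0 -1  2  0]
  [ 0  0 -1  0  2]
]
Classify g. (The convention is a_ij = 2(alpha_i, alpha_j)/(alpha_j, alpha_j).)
type D_5

The matrix has rank 5 with 2's on the diagonal. Reading the off-diagonal entries as Dynkin edges (a single edge where a_ij = a_ji = -1; a double or triple edge where a_ij * a_ji = 2 or 3), the diagram is a chain of 3 nodes with a fork of two nodes at one end (D_5). One simple-root ordering that puts it in standard form is (alpha_1, alpha_4, alpha_3, alpha_5, alpha_2). So the algebra is type D_5, i.e. so(10).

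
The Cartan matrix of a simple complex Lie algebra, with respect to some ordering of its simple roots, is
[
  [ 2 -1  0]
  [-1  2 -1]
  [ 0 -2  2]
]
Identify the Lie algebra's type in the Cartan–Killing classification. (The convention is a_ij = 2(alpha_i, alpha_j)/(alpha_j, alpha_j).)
type C_3

The matrix has rank 3 with 2's on the diagonal. Reading the off-diagonal entries as Dynkin edges (a single edge where a_ij = a_ji = -1; a double or triple edge where a_ij * a_ji = 2 or 3), the diagram is a chain of 3 nodes with a double edge at one end; the terminal node there is the unique long simple root (C_3). One simple-root ordering that puts it in standard form is (alpha_1, alpha_2, alpha_3). So the algebra is type C_3, i.e. sp(6).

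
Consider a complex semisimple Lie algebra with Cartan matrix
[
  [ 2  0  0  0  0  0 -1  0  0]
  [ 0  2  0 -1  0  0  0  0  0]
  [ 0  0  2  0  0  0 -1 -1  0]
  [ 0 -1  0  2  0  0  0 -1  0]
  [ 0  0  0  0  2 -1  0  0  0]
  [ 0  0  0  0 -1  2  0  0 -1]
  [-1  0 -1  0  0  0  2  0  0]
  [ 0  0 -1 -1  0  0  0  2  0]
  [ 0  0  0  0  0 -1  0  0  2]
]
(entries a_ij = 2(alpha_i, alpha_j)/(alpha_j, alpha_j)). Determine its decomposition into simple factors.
type A_3 + type A_6

The diagram associated to this matrix has two connected components: the simple roots {alpha_5, alpha_6, alpha_9} form a chain of 3 nodes with single edges (A_3), and {alpha_1, alpha_2, alpha_3, alpha_4, alpha_7, alpha_8} form a chain of 6 nodes with single edges (A_6). A semisimple Lie algebra decomposes uniquely as the direct sum of simple ideals, one per connected component of its Dynkin diagram, so g ≅ A_3 ⊕ A_6 (dimension 15 + 48 = 63).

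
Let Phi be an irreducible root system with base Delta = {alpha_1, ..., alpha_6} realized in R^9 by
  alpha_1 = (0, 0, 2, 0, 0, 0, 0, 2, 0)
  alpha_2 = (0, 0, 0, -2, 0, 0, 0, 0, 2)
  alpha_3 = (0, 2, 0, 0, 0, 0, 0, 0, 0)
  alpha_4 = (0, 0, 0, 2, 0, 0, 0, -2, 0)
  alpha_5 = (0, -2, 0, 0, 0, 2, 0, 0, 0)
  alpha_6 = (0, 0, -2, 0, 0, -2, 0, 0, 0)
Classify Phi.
B_6 (so(13))

Compute the Cartan integers a_ij = 2(alpha_i, alpha_j)/(alpha_j, alpha_j); the resulting 6x6 Cartan matrix is
[[2, 0, 0, -1, 0, -1], [0, 2, 0, -1, 0, 0], [0, 0, 2, 0, -1, 0], [-1, -1, 0, 2, 0, 0], [0, 0, -2, 0, 2, -1], [-1, 0, 0, 0, -1, 2]].
The roots have two lengths (squared-length ratio 2:1); the short ones are alpha_{3}. The associated Dynkin diagram is a chain of 6 nodes with a double edge at one end; the terminal node there is the unique short simple root (B_6), so the type is B_6 (the algebra so(13)).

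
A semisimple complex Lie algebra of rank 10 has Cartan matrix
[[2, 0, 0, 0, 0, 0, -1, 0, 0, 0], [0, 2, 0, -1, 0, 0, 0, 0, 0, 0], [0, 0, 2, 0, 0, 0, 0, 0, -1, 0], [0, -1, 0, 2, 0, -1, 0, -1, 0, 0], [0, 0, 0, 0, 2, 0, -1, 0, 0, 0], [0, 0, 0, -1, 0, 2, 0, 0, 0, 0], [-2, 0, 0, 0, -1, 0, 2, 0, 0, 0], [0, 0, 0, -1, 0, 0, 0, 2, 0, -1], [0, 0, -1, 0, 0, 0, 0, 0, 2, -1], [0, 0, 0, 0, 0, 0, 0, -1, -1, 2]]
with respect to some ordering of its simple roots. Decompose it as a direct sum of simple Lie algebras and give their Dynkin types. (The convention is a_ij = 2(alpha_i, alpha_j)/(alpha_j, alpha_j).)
The diagram associated to this matrix has two connected components: the simple roots {alpha_1, alpha_5, alpha_7} form a chain of 3 nodes with a double edge at one end; the terminal node there is the unique short simple root (B_3), and {alpha_2, alpha_3, alpha_4, alpha_6, alpha_8, alpha_9, alpha_10} form a chain of 5 nodes with a fork of two nodes at one end (D_7). A semisimple Lie algebra decomposes uniquely as the direct sum of simple ideals, one per connected component of its Dynkin diagram, so g ≅ B_3 ⊕ D_7 (dimension 21 + 91 = 112).

B_3 (so(7)) ⊕ D_7 (so(14))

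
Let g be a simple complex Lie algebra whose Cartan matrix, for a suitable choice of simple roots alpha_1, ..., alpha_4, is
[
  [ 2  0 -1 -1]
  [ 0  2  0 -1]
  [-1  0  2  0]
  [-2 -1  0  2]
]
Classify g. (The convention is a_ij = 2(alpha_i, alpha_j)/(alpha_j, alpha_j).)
The matrix has rank 4 with 2's on the diagonal. Reading the off-diagonal entries as Dynkin edges (a single edge where a_ij = a_ji = -1; a double or triple edge where a_ij * a_ji = 2 or 3), the diagram is a chain of 4 nodes with a double edge between the middle two (F_4). One simple-root ordering that puts it in standard form is (alpha_2, alpha_4, alpha_1, alpha_3). So the algebra is type F_4.

F_4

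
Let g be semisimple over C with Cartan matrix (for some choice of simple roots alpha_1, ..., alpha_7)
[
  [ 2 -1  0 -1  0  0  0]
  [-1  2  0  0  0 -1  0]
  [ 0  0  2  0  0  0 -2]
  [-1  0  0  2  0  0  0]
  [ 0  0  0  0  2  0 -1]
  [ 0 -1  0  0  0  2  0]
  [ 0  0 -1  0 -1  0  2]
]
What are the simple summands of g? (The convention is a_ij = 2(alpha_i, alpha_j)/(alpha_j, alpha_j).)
A_4 (sl(5)) + C_3 (sp(6))

The diagram associated to this matrix has two connected components: the simple roots {alpha_1, alpha_2, alpha_4, alpha_6} form a chain of 4 nodes with single edges (A_4), and {alpha_3, alpha_5, alpha_7} form a chain of 3 nodes with a double edge at one end; the terminal node there is the unique long simple root (C_3). A semisimple Lie algebra decomposes uniquely as the direct sum of simple ideals, one per connected component of its Dynkin diagram, so g ≅ A_4 ⊕ C_3 (dimension 24 + 21 = 45).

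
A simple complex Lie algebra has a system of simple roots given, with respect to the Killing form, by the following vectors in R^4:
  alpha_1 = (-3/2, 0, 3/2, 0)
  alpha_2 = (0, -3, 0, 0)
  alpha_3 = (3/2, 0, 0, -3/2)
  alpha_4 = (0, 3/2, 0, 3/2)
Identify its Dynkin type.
Compute the Cartan integers a_ij = 2(alpha_i, alpha_j)/(alpha_j, alpha_j); the resulting 4x4 Cartan matrix is
[[2, 0, -1, 0], [0, 2, 0, -2], [-1, 0, 2, -1], [0, -1, -1, 2]].
The roots have two lengths (squared-length ratio 2:1); the short ones are alpha_{1,3,4}. The associated Dynkin diagram is a chain of 4 nodes with a double edge at one end; the terminal node there is the unique long simple root (C_4), so the type is C_4 (the algebra sp(8)).

type C_4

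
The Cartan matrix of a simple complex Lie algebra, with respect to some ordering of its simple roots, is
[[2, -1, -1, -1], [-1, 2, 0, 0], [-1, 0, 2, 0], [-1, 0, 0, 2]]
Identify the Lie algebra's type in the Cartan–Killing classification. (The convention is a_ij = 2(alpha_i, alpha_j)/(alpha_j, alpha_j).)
D_4 (so(8))

The matrix has rank 4 with 2's on the diagonal. Reading the off-diagonal entries as Dynkin edges (a single edge where a_ij = a_ji = -1; a double or triple edge where a_ij * a_ji = 2 or 3), the diagram is a chain of 2 nodes with a fork of two nodes at one end (D_4). One simple-root ordering that puts it in standard form is (alpha_2, alpha_1, alpha_3, alpha_4). So the algebra is type D_4, i.e. so(8).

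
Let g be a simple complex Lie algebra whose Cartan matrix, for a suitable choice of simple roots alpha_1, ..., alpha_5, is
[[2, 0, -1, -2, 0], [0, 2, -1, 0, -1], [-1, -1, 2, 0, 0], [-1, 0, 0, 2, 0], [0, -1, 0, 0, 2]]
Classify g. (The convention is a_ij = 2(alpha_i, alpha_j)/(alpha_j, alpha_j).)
type B_5

The matrix has rank 5 with 2's on the diagonal. Reading the off-diagonal entries as Dynkin edges (a single edge where a_ij = a_ji = -1; a double or triple edge where a_ij * a_ji = 2 or 3), the diagram is a chain of 5 nodes with a double edge at one end; the terminal node there is the unique short simple root (B_5). One simple-root ordering that puts it in standard form is (alpha_5, alpha_2, alpha_3, alpha_1, alpha_4). So the algebra is type B_5, i.e. so(11).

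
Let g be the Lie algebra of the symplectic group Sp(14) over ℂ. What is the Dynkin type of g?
C7

This is sp(14), which has dimension 14(14+1)/2 = 105 and rank 14/2 = 7. In the classification of classical Lie algebras, the symplectic algebra sp(2n) has type C_n; here n = 7, so the Dynkin diagram is a chain of 7 nodes with a double edge at one end; the terminal node there is the unique long simple root (C_7). Hence the type is C_7.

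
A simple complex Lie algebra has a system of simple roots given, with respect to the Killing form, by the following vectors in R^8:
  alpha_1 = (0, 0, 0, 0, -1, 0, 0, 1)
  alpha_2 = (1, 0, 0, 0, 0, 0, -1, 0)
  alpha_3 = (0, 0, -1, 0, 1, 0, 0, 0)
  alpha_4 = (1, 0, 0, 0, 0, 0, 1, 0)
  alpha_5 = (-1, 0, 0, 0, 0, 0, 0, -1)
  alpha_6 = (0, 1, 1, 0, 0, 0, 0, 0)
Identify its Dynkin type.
Compute the Cartan integers a_ij = 2(alpha_i, alpha_j)/(alpha_j, alpha_j); the resulting 6x6 Cartan matrix is
[[2, 0, -1, 0, -1, 0], [0, 2, 0, 0, -1, 0], [-1, 0, 2, 0, 0, -1], [0, 0, 0, 2, -1, 0], [-1, -1, 0, -1, 2, 0], [0, 0, -1, 0, 0, 2]].
All simple roots have the same length, so the diagram is simply laced. The associated Dynkin diagram is a chain of 4 nodes with a fork of two nodes at one end (D_6), so the type is D_6 (the algebra so(12)).

D_6 (so(12))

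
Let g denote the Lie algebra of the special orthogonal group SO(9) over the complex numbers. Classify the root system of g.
This is so(9) with 9 odd, which has dimension 9(9-1)/2 = 36 and rank (9-1)/2 = 4. In the classification of classical Lie algebras, the orthogonal algebra so(2n+1) in an odd number of variables has type B_n; here n = 4, so the Dynkin diagram is a chain of 4 nodes with a double edge at one end; the terminal node there is the unique short simple root (B_4). Hence the type is B_4.

B4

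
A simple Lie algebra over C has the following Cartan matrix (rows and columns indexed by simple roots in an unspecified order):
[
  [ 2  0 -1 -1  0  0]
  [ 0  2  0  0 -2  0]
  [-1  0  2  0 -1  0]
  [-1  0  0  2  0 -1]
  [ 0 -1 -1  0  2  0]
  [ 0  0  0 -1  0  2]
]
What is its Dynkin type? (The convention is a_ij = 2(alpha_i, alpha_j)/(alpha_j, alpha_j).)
C_6

The matrix has rank 6 with 2's on the diagonal. Reading the off-diagonal entries as Dynkin edges (a single edge where a_ij = a_ji = -1; a double or triple edge where a_ij * a_ji = 2 or 3), the diagram is a chain of 6 nodes with a double edge at one end; the terminal node there is the unique long simple root (C_6). One simple-root ordering that puts it in standard form is (alpha_6, alpha_4, alpha_1, alpha_3, alpha_5, alpha_2). So the algebra is type C_6, i.e. sp(12).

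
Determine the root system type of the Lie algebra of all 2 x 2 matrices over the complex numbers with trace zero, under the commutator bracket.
This is sl(2), which has dimension 2^2 - 1 = 3 and rank 2 - 1 = 1 (a Cartan subalgebra is the diagonal traceless matrices). In the classification of classical Lie algebras, the special linear algebra sl(n+1) has type A_n; here n = 1, so the Dynkin diagram is a chain of 1 nodes with single edges (A_1). Hence the type is A_1.

A_1 (sl(2))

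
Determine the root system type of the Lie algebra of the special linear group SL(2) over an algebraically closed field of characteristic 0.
type A_1

This is sl(2), which has dimension 2^2 - 1 = 3 and rank 2 - 1 = 1 (a Cartan subalgebra is the diagonal traceless matrices). In the classification of classical Lie algebras, the special linear algebra sl(n+1) has type A_n; here n = 1, so the Dynkin diagram is a chain of 1 nodes with single edges (A_1). Hence the type is A_1.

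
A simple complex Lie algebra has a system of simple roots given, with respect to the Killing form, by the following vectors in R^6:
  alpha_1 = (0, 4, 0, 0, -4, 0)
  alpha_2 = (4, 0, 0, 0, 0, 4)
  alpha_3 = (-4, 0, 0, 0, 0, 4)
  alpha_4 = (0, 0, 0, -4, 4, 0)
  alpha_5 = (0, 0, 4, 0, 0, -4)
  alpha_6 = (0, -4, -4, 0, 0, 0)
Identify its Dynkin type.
Compute the Cartan integers a_ij = 2(alpha_i, alpha_j)/(alpha_j, alpha_j); the resulting 6x6 Cartan matrix is
[[2, 0, 0, -1, 0, -1], [0, 2, 0, 0, -1, 0], [0, 0, 2, 0, -1, 0], [-1, 0, 0, 2, 0, 0], [0, -1, -1, 0, 2, -1], [-1, 0, 0, 0, -1, 2]].
All simple roots have the same length, so the diagram is simply laced. The associated Dynkin diagram is a chain of 4 nodes with a fork of two nodes at one end (D_6), so the type is D_6 (the algebra so(12)).

D_6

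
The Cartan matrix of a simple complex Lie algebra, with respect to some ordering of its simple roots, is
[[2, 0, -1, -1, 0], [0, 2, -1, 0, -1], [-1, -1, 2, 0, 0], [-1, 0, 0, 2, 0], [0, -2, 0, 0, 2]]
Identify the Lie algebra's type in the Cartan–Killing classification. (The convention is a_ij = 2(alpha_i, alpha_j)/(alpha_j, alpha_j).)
The matrix has rank 5 with 2's on the diagonal. Reading the off-diagonal entries as Dynkin edges (a single edge where a_ij = a_ji = -1; a double or triple edge where a_ij * a_ji = 2 or 3), the diagram is a chain of 5 nodes with a double edge at one end; the terminal node there is the unique long simple root (C_5). One simple-root ordering that puts it in standard form is (alpha_4, alpha_1, alpha_3, alpha_2, alpha_5). So the algebra is type C_5, i.e. sp(10).

type C_5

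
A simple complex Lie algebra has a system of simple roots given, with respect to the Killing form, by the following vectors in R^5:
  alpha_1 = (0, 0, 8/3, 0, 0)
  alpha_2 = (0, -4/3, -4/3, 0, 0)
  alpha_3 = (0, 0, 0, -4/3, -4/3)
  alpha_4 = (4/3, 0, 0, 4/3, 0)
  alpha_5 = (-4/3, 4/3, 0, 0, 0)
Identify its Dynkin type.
Compute the Cartan integers a_ij = 2(alpha_i, alpha_j)/(alpha_j, alpha_j); the resulting 5x5 Cartan matrix is
[[2, -2, 0, 0, 0], [-1, 2, 0, 0, -1], [0, 0, 2, -1, 0], [0, 0, -1, 2, -1], [0, -1, 0, -1, 2]].
The roots have two lengths (squared-length ratio 2:1); the short ones are alpha_{2,3,4,5}. The associated Dynkin diagram is a chain of 5 nodes with a double edge at one end; the terminal node there is the unique long simple root (C_5), so the type is C_5 (the algebra sp(10)).

type C_5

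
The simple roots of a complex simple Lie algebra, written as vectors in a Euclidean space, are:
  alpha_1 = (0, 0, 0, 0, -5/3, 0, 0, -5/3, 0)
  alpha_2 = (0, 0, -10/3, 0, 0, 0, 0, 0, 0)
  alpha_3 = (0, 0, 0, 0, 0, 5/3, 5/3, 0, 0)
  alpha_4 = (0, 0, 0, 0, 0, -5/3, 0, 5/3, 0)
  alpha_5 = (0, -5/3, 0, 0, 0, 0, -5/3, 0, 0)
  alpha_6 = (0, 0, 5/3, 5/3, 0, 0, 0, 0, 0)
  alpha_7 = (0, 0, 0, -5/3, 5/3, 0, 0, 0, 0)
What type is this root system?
type C_7

Compute the Cartan integers a_ij = 2(alpha_i, alpha_j)/(alpha_j, alpha_j); the resulting 7x7 Cartan matrix is
[[2, 0, 0, -1, 0, 0, -1], [0, 2, 0, 0, 0, -2, 0], [0, 0, 2, -1, -1, 0, 0], [-1, 0, -1, 2, 0, 0, 0], [0, 0, -1, 0, 2, 0, 0], [0, -1, 0, 0, 0, 2, -1], [-1, 0, 0, 0, 0, -1, 2]].
The roots have two lengths (squared-length ratio 2:1); the short ones are alpha_{1,3,4,5,6,7}. The associated Dynkin diagram is a chain of 7 nodes with a double edge at one end; the terminal node there is the unique long simple root (C_7), so the type is C_7 (the algebra sp(14)).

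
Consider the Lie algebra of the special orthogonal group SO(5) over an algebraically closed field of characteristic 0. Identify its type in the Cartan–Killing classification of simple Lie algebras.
type B_2

This is so(5) with 5 odd, which has dimension 5(5-1)/2 = 10 and rank (5-1)/2 = 2. In the classification of classical Lie algebras, the orthogonal algebra so(2n+1) in an odd number of variables has type B_n; here n = 2, so the Dynkin diagram is a chain of 2 nodes with a double edge at one end; the terminal node there is the unique short simple root (B_2). Hence the type is B_2.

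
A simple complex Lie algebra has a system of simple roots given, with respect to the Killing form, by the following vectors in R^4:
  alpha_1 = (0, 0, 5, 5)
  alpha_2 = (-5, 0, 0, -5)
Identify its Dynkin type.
A_2 (sl(3))

Compute the Cartan integers a_ij = 2(alpha_i, alpha_j)/(alpha_j, alpha_j); the resulting 2x2 Cartan matrix is
[[2, -1], [-1, 2]].
All simple roots have the same length, so the diagram is simply laced. The associated Dynkin diagram is a chain of 2 nodes with single edges (A_2), so the type is A_2 (the algebra sl(3)).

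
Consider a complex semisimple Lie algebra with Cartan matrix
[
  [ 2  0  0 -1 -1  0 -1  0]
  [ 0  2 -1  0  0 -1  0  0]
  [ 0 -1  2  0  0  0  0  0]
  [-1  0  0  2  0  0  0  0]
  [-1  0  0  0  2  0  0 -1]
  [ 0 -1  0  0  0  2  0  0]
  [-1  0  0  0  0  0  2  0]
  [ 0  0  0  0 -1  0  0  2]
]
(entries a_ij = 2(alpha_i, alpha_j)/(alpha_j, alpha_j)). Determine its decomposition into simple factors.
type A_3 + type D_5

The diagram associated to this matrix has two connected components: the simple roots {alpha_2, alpha_3, alpha_6} form a chain of 3 nodes with single edges (A_3), and {alpha_1, alpha_4, alpha_5, alpha_7, alpha_8} form a chain of 3 nodes with a fork of two nodes at one end (D_5). A semisimple Lie algebra decomposes uniquely as the direct sum of simple ideals, one per connected component of its Dynkin diagram, so g ≅ A_3 ⊕ D_5 (dimension 15 + 45 = 60).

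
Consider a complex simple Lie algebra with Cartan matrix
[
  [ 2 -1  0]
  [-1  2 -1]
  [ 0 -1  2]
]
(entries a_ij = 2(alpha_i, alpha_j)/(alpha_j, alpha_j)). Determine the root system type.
A_3 (sl(4))

The matrix has rank 3 with 2's on the diagonal. Reading the off-diagonal entries as Dynkin edges (a single edge where a_ij = a_ji = -1; a double or triple edge where a_ij * a_ji = 2 or 3), the diagram is a chain of 3 nodes with single edges (A_3). One simple-root ordering that puts it in standard form is (alpha_3, alpha_2, alpha_1). So the algebra is type A_3, i.e. sl(4).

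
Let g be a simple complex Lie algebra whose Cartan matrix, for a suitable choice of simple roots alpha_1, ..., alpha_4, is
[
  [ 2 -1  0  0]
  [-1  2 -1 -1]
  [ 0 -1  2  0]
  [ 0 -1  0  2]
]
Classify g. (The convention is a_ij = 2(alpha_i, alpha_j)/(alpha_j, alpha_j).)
The matrix has rank 4 with 2's on the diagonal. Reading the off-diagonal entries as Dynkin edges (a single edge where a_ij = a_ji = -1; a double or triple edge where a_ij * a_ji = 2 or 3), the diagram is a chain of 2 nodes with a fork of two nodes at one end (D_4). One simple-root ordering that puts it in standard form is (alpha_4, alpha_2, alpha_3, alpha_1). So the algebra is type D_4, i.e. so(8).

D4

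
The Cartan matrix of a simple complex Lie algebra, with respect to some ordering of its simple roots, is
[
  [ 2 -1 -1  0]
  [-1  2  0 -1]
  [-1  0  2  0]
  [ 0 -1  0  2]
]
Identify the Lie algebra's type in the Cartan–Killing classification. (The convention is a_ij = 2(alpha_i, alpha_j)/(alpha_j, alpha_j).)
The matrix has rank 4 with 2's on the diagonal. Reading the off-diagonal entries as Dynkin edges (a single edge where a_ij = a_ji = -1; a double or triple edge where a_ij * a_ji = 2 or 3), the diagram is a chain of 4 nodes with single edges (A_4). One simple-root ordering that puts it in standard form is (alpha_3, alpha_1, alpha_2, alpha_4). So the algebra is type A_4, i.e. sl(5).

type A_4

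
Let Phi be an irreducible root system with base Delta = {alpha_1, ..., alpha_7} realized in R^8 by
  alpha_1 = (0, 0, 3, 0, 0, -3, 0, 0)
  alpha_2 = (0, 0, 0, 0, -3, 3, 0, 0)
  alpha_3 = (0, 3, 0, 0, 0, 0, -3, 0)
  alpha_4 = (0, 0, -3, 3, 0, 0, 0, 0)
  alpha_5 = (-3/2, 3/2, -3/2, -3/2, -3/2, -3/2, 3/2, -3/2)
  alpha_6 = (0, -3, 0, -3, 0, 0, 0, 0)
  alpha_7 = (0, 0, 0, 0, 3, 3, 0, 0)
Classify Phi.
Compute the Cartan integers a_ij = 2(alpha_i, alpha_j)/(alpha_j, alpha_j); the resulting 7x7 Cartan matrix is
[[2, -1, 0, -1, 0, 0, -1], [-1, 2, 0, 0, 0, 0, 0], [0, 0, 2, 0, 0, -1, 0], [-1, 0, 0, 2, 0, -1, 0], [0, 0, 0, 0, 2, 0, -1], [0, 0, -1, -1, 0, 2, 0], [-1, 0, 0, 0, -1, 0, 2]].
All simple roots have the same length, so the diagram is simply laced. The associated Dynkin diagram is a chain of 6 nodes with one extra node attached to the third node from one end (E_7), so the type is E_7.

E7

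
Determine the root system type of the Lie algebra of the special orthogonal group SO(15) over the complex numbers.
type B_7

This is so(15) with 15 odd, which has dimension 15(15-1)/2 = 105 and rank (15-1)/2 = 7. In the classification of classical Lie algebras, the orthogonal algebra so(2n+1) in an odd number of variables has type B_n; here n = 7, so the Dynkin diagram is a chain of 7 nodes with a double edge at one end; the terminal node there is the unique short simple root (B_7). Hence the type is B_7.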